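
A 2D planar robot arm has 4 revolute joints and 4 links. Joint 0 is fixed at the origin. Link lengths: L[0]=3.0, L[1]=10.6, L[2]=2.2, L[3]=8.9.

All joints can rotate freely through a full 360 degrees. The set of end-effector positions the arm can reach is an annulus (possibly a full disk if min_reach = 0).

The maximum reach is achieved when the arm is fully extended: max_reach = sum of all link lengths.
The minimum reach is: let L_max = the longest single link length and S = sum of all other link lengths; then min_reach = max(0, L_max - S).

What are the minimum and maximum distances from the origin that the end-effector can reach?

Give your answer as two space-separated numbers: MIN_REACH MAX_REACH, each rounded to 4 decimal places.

Answer: 0.0000 24.7000

Derivation:
Link lengths: [3.0, 10.6, 2.2, 8.9]
max_reach = 3 + 10.6 + 2.2 + 8.9 = 24.7
L_max = max([3.0, 10.6, 2.2, 8.9]) = 10.6
S (sum of others) = 24.7 - 10.6 = 14.1
min_reach = max(0, 10.6 - 14.1) = max(0, -3.5) = 0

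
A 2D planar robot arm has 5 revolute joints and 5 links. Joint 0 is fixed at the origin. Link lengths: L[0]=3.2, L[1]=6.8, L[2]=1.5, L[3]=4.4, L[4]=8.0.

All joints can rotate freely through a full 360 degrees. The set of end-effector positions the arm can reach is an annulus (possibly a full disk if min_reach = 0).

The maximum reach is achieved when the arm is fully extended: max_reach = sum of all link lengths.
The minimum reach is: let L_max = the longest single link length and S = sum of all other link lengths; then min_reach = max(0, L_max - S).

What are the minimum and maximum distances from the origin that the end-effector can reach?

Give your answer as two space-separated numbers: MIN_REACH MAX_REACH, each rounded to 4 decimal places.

Answer: 0.0000 23.9000

Derivation:
Link lengths: [3.2, 6.8, 1.5, 4.4, 8.0]
max_reach = 3.2 + 6.8 + 1.5 + 4.4 + 8 = 23.9
L_max = max([3.2, 6.8, 1.5, 4.4, 8.0]) = 8
S (sum of others) = 23.9 - 8 = 15.9
min_reach = max(0, 8 - 15.9) = max(0, -7.9) = 0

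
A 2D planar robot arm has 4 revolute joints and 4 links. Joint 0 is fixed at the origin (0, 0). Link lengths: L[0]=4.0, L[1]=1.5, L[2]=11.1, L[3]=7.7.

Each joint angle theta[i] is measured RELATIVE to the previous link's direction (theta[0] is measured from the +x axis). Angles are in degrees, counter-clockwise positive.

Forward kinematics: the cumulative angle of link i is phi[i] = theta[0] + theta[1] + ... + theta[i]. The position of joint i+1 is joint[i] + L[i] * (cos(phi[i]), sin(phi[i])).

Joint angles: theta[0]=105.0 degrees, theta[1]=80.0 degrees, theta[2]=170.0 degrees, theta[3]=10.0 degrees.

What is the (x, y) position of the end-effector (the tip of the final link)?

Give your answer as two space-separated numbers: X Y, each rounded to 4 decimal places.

Answer: 16.1989 3.4366

Derivation:
joint[0] = (0.0000, 0.0000)  (base)
link 0: phi[0] = 105 = 105 deg
  cos(105 deg) = -0.2588, sin(105 deg) = 0.9659
  joint[1] = (0.0000, 0.0000) + 4 * (-0.2588, 0.9659) = (0.0000 + -1.0353, 0.0000 + 3.8637) = (-1.0353, 3.8637)
link 1: phi[1] = 105 + 80 = 185 deg
  cos(185 deg) = -0.9962, sin(185 deg) = -0.0872
  joint[2] = (-1.0353, 3.8637) + 1.5 * (-0.9962, -0.0872) = (-1.0353 + -1.4943, 3.8637 + -0.1307) = (-2.5296, 3.7330)
link 2: phi[2] = 105 + 80 + 170 = 355 deg
  cos(355 deg) = 0.9962, sin(355 deg) = -0.0872
  joint[3] = (-2.5296, 3.7330) + 11.1 * (0.9962, -0.0872) = (-2.5296 + 11.0578, 3.7330 + -0.9674) = (8.5282, 2.7655)
link 3: phi[3] = 105 + 80 + 170 + 10 = 365 deg
  cos(365 deg) = 0.9962, sin(365 deg) = 0.0872
  joint[4] = (8.5282, 2.7655) + 7.7 * (0.9962, 0.0872) = (8.5282 + 7.6707, 2.7655 + 0.6711) = (16.1989, 3.4366)
End effector: (16.1989, 3.4366)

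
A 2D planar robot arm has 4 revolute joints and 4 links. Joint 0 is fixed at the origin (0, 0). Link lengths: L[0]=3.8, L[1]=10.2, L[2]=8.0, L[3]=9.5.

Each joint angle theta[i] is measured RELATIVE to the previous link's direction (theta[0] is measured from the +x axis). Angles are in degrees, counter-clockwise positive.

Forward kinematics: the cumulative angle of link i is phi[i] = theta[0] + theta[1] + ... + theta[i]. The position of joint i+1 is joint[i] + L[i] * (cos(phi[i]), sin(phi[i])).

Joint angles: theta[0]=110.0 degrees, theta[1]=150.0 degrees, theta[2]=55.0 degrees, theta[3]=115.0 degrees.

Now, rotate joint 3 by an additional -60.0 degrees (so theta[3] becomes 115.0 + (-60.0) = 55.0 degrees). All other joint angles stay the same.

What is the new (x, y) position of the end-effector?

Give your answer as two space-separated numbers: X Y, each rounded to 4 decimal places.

Answer: 11.9416 -10.4814

Derivation:
joint[0] = (0.0000, 0.0000)  (base)
link 0: phi[0] = 110 = 110 deg
  cos(110 deg) = -0.3420, sin(110 deg) = 0.9397
  joint[1] = (0.0000, 0.0000) + 3.8 * (-0.3420, 0.9397) = (0.0000 + -1.2997, 0.0000 + 3.5708) = (-1.2997, 3.5708)
link 1: phi[1] = 110 + 150 = 260 deg
  cos(260 deg) = -0.1736, sin(260 deg) = -0.9848
  joint[2] = (-1.2997, 3.5708) + 10.2 * (-0.1736, -0.9848) = (-1.2997 + -1.7712, 3.5708 + -10.0450) = (-3.0709, -6.4742)
link 2: phi[2] = 110 + 150 + 55 = 315 deg
  cos(315 deg) = 0.7071, sin(315 deg) = -0.7071
  joint[3] = (-3.0709, -6.4742) + 8 * (0.7071, -0.7071) = (-3.0709 + 5.6569, -6.4742 + -5.6569) = (2.5860, -12.1311)
link 3: phi[3] = 110 + 150 + 55 + 55 = 370 deg
  cos(370 deg) = 0.9848, sin(370 deg) = 0.1736
  joint[4] = (2.5860, -12.1311) + 9.5 * (0.9848, 0.1736) = (2.5860 + 9.3557, -12.1311 + 1.6497) = (11.9416, -10.4814)
End effector: (11.9416, -10.4814)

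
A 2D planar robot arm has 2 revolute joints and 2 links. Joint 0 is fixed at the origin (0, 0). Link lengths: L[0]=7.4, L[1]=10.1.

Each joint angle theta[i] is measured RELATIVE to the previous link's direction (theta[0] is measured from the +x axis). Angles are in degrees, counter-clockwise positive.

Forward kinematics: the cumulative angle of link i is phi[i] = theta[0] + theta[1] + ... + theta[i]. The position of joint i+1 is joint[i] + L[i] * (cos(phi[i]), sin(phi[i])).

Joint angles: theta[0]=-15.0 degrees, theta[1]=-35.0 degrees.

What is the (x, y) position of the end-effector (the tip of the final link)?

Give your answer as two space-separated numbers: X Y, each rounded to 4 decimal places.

Answer: 13.6400 -9.6523

Derivation:
joint[0] = (0.0000, 0.0000)  (base)
link 0: phi[0] = -15 = -15 deg
  cos(-15 deg) = 0.9659, sin(-15 deg) = -0.2588
  joint[1] = (0.0000, 0.0000) + 7.4 * (0.9659, -0.2588) = (0.0000 + 7.1479, 0.0000 + -1.9153) = (7.1479, -1.9153)
link 1: phi[1] = -15 + -35 = -50 deg
  cos(-50 deg) = 0.6428, sin(-50 deg) = -0.7660
  joint[2] = (7.1479, -1.9153) + 10.1 * (0.6428, -0.7660) = (7.1479 + 6.4922, -1.9153 + -7.7370) = (13.6400, -9.6523)
End effector: (13.6400, -9.6523)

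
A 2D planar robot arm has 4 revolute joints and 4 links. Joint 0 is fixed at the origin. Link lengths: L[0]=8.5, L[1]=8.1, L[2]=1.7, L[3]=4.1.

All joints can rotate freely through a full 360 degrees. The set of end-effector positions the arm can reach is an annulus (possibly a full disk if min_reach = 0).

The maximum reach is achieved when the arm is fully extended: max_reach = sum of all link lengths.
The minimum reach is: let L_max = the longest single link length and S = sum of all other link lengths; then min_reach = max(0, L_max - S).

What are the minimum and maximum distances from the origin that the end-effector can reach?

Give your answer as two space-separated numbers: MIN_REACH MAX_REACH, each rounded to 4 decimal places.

Link lengths: [8.5, 8.1, 1.7, 4.1]
max_reach = 8.5 + 8.1 + 1.7 + 4.1 = 22.4
L_max = max([8.5, 8.1, 1.7, 4.1]) = 8.5
S (sum of others) = 22.4 - 8.5 = 13.9
min_reach = max(0, 8.5 - 13.9) = max(0, -5.4) = 0

Answer: 0.0000 22.4000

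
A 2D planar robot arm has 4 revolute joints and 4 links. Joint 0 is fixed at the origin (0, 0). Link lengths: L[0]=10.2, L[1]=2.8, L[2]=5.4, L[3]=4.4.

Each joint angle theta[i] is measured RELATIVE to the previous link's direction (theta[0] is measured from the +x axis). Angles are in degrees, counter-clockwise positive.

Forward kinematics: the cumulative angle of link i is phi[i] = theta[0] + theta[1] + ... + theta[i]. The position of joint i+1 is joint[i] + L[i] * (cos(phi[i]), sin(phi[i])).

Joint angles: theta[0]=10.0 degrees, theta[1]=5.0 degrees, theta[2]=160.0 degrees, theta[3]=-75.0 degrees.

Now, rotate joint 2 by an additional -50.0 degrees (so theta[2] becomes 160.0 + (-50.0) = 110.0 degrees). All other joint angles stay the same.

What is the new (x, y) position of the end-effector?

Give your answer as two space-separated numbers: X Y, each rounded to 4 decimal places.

joint[0] = (0.0000, 0.0000)  (base)
link 0: phi[0] = 10 = 10 deg
  cos(10 deg) = 0.9848, sin(10 deg) = 0.1736
  joint[1] = (0.0000, 0.0000) + 10.2 * (0.9848, 0.1736) = (0.0000 + 10.0450, 0.0000 + 1.7712) = (10.0450, 1.7712)
link 1: phi[1] = 10 + 5 = 15 deg
  cos(15 deg) = 0.9659, sin(15 deg) = 0.2588
  joint[2] = (10.0450, 1.7712) + 2.8 * (0.9659, 0.2588) = (10.0450 + 2.7046, 1.7712 + 0.7247) = (12.7496, 2.4959)
link 2: phi[2] = 10 + 5 + 110 = 125 deg
  cos(125 deg) = -0.5736, sin(125 deg) = 0.8192
  joint[3] = (12.7496, 2.4959) + 5.4 * (-0.5736, 0.8192) = (12.7496 + -3.0973, 2.4959 + 4.4234) = (9.6523, 6.9193)
link 3: phi[3] = 10 + 5 + 110 + -75 = 50 deg
  cos(50 deg) = 0.6428, sin(50 deg) = 0.7660
  joint[4] = (9.6523, 6.9193) + 4.4 * (0.6428, 0.7660) = (9.6523 + 2.8283, 6.9193 + 3.3706) = (12.4806, 10.2899)
End effector: (12.4806, 10.2899)

Answer: 12.4806 10.2899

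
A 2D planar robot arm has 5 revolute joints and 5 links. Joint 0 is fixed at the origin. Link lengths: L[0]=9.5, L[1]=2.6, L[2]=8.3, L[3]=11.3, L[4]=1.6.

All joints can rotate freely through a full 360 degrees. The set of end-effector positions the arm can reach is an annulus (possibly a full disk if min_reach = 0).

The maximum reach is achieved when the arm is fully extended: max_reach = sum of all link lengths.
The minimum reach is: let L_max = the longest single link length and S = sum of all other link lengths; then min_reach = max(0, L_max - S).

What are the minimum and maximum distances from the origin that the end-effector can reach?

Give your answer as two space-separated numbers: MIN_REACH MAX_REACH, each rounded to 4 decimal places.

Link lengths: [9.5, 2.6, 8.3, 11.3, 1.6]
max_reach = 9.5 + 2.6 + 8.3 + 11.3 + 1.6 = 33.3
L_max = max([9.5, 2.6, 8.3, 11.3, 1.6]) = 11.3
S (sum of others) = 33.3 - 11.3 = 22
min_reach = max(0, 11.3 - 22) = max(0, -10.7) = 0

Answer: 0.0000 33.3000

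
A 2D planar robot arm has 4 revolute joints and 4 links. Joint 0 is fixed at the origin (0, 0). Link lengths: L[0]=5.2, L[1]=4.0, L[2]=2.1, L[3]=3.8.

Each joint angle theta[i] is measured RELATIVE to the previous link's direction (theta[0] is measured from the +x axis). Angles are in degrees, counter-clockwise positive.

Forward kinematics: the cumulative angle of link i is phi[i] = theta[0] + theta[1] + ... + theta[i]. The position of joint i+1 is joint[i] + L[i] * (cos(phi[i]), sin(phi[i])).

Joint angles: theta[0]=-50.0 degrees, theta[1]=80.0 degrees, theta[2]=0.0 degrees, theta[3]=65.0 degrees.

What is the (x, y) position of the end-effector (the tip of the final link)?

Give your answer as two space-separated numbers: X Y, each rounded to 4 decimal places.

Answer: 8.2941 2.8521

Derivation:
joint[0] = (0.0000, 0.0000)  (base)
link 0: phi[0] = -50 = -50 deg
  cos(-50 deg) = 0.6428, sin(-50 deg) = -0.7660
  joint[1] = (0.0000, 0.0000) + 5.2 * (0.6428, -0.7660) = (0.0000 + 3.3425, 0.0000 + -3.9834) = (3.3425, -3.9834)
link 1: phi[1] = -50 + 80 = 30 deg
  cos(30 deg) = 0.8660, sin(30 deg) = 0.5000
  joint[2] = (3.3425, -3.9834) + 4 * (0.8660, 0.5000) = (3.3425 + 3.4641, -3.9834 + 2.0000) = (6.8066, -1.9834)
link 2: phi[2] = -50 + 80 + 0 = 30 deg
  cos(30 deg) = 0.8660, sin(30 deg) = 0.5000
  joint[3] = (6.8066, -1.9834) + 2.1 * (0.8660, 0.5000) = (6.8066 + 1.8187, -1.9834 + 1.0500) = (8.6253, -0.9334)
link 3: phi[3] = -50 + 80 + 0 + 65 = 95 deg
  cos(95 deg) = -0.0872, sin(95 deg) = 0.9962
  joint[4] = (8.6253, -0.9334) + 3.8 * (-0.0872, 0.9962) = (8.6253 + -0.3312, -0.9334 + 3.7855) = (8.2941, 2.8521)
End effector: (8.2941, 2.8521)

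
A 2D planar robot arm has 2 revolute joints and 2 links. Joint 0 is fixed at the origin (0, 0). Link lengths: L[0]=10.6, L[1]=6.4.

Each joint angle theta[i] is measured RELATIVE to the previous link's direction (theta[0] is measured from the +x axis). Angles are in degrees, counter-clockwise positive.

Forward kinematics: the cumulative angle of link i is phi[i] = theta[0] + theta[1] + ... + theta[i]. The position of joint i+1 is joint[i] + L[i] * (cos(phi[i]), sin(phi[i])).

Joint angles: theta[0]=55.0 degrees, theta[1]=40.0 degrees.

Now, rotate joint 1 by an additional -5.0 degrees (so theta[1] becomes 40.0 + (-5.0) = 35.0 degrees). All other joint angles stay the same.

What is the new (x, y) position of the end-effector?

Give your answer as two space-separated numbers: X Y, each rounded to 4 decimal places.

Answer: 6.0799 15.0830

Derivation:
joint[0] = (0.0000, 0.0000)  (base)
link 0: phi[0] = 55 = 55 deg
  cos(55 deg) = 0.5736, sin(55 deg) = 0.8192
  joint[1] = (0.0000, 0.0000) + 10.6 * (0.5736, 0.8192) = (0.0000 + 6.0799, 0.0000 + 8.6830) = (6.0799, 8.6830)
link 1: phi[1] = 55 + 35 = 90 deg
  cos(90 deg) = 0.0000, sin(90 deg) = 1.0000
  joint[2] = (6.0799, 8.6830) + 6.4 * (0.0000, 1.0000) = (6.0799 + 0.0000, 8.6830 + 6.4000) = (6.0799, 15.0830)
End effector: (6.0799, 15.0830)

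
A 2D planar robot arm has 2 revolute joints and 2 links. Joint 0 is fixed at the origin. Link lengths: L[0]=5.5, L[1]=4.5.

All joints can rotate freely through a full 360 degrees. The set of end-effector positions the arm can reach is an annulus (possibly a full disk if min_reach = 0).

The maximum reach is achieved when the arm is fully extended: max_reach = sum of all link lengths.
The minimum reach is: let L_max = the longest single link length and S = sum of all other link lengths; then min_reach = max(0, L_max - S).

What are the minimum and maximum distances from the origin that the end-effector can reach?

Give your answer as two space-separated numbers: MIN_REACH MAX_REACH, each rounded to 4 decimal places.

Answer: 1.0000 10.0000

Derivation:
Link lengths: [5.5, 4.5]
max_reach = 5.5 + 4.5 = 10
L_max = max([5.5, 4.5]) = 5.5
S (sum of others) = 10 - 5.5 = 4.5
min_reach = max(0, 5.5 - 4.5) = max(0, 1) = 1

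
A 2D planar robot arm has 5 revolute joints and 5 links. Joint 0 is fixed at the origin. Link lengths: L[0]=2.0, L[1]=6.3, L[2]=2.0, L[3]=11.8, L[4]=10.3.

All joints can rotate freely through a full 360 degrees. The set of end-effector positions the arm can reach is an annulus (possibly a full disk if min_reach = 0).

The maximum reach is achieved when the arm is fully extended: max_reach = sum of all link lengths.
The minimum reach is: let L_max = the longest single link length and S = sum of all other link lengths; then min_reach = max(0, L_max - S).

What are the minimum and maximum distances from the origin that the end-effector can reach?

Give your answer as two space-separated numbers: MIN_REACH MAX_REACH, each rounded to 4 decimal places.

Link lengths: [2.0, 6.3, 2.0, 11.8, 10.3]
max_reach = 2 + 6.3 + 2 + 11.8 + 10.3 = 32.4
L_max = max([2.0, 6.3, 2.0, 11.8, 10.3]) = 11.8
S (sum of others) = 32.4 - 11.8 = 20.6
min_reach = max(0, 11.8 - 20.6) = max(0, -8.8) = 0

Answer: 0.0000 32.4000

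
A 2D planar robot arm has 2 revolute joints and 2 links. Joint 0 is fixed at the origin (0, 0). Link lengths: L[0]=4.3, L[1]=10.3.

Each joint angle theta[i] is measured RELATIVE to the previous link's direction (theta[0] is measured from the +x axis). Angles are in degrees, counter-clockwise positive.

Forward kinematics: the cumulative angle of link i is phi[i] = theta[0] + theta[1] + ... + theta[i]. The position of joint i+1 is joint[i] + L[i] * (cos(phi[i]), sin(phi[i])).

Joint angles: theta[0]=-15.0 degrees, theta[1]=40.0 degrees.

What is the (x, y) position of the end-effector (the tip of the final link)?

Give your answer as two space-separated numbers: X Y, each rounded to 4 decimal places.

joint[0] = (0.0000, 0.0000)  (base)
link 0: phi[0] = -15 = -15 deg
  cos(-15 deg) = 0.9659, sin(-15 deg) = -0.2588
  joint[1] = (0.0000, 0.0000) + 4.3 * (0.9659, -0.2588) = (0.0000 + 4.1535, 0.0000 + -1.1129) = (4.1535, -1.1129)
link 1: phi[1] = -15 + 40 = 25 deg
  cos(25 deg) = 0.9063, sin(25 deg) = 0.4226
  joint[2] = (4.1535, -1.1129) + 10.3 * (0.9063, 0.4226) = (4.1535 + 9.3350, -1.1129 + 4.3530) = (13.4885, 3.2400)
End effector: (13.4885, 3.2400)

Answer: 13.4885 3.2400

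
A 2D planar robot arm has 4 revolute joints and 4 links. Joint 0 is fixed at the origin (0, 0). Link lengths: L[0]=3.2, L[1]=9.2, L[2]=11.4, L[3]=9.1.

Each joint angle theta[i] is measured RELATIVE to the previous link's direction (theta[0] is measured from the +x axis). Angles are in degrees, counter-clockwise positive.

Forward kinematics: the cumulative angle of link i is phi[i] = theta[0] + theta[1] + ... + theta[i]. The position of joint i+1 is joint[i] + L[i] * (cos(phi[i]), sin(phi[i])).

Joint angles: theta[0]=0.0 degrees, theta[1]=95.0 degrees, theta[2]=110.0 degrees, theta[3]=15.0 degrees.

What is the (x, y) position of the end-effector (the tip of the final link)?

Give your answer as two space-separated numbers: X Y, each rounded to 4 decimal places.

joint[0] = (0.0000, 0.0000)  (base)
link 0: phi[0] = 0 = 0 deg
  cos(0 deg) = 1.0000, sin(0 deg) = 0.0000
  joint[1] = (0.0000, 0.0000) + 3.2 * (1.0000, 0.0000) = (0.0000 + 3.2000, 0.0000 + 0.0000) = (3.2000, 0.0000)
link 1: phi[1] = 0 + 95 = 95 deg
  cos(95 deg) = -0.0872, sin(95 deg) = 0.9962
  joint[2] = (3.2000, 0.0000) + 9.2 * (-0.0872, 0.9962) = (3.2000 + -0.8018, 0.0000 + 9.1650) = (2.3982, 9.1650)
link 2: phi[2] = 0 + 95 + 110 = 205 deg
  cos(205 deg) = -0.9063, sin(205 deg) = -0.4226
  joint[3] = (2.3982, 9.1650) + 11.4 * (-0.9063, -0.4226) = (2.3982 + -10.3319, 9.1650 + -4.8178) = (-7.9337, 4.3471)
link 3: phi[3] = 0 + 95 + 110 + 15 = 220 deg
  cos(220 deg) = -0.7660, sin(220 deg) = -0.6428
  joint[4] = (-7.9337, 4.3471) + 9.1 * (-0.7660, -0.6428) = (-7.9337 + -6.9710, 4.3471 + -5.8494) = (-14.9047, -1.5022)
End effector: (-14.9047, -1.5022)

Answer: -14.9047 -1.5022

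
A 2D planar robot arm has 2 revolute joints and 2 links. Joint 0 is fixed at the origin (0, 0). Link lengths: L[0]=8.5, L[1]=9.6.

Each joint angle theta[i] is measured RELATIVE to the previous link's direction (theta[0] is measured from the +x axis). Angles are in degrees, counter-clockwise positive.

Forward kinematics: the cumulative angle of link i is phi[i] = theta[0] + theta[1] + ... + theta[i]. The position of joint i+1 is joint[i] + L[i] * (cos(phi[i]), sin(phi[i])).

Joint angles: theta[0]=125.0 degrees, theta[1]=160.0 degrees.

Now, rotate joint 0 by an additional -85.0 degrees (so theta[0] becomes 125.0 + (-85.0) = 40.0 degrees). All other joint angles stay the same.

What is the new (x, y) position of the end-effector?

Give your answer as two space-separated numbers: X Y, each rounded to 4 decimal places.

Answer: -2.5097 2.1803

Derivation:
joint[0] = (0.0000, 0.0000)  (base)
link 0: phi[0] = 40 = 40 deg
  cos(40 deg) = 0.7660, sin(40 deg) = 0.6428
  joint[1] = (0.0000, 0.0000) + 8.5 * (0.7660, 0.6428) = (0.0000 + 6.5114, 0.0000 + 5.4637) = (6.5114, 5.4637)
link 1: phi[1] = 40 + 160 = 200 deg
  cos(200 deg) = -0.9397, sin(200 deg) = -0.3420
  joint[2] = (6.5114, 5.4637) + 9.6 * (-0.9397, -0.3420) = (6.5114 + -9.0210, 5.4637 + -3.2834) = (-2.5097, 2.1803)
End effector: (-2.5097, 2.1803)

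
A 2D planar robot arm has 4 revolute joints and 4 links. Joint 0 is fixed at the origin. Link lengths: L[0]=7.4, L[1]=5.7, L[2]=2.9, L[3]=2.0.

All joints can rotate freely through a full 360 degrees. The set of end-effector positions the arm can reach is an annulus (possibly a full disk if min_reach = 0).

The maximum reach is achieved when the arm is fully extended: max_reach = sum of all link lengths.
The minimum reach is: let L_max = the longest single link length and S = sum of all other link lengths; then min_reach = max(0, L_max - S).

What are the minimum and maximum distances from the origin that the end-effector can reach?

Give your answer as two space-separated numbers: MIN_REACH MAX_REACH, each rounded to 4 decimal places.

Answer: 0.0000 18.0000

Derivation:
Link lengths: [7.4, 5.7, 2.9, 2.0]
max_reach = 7.4 + 5.7 + 2.9 + 2 = 18
L_max = max([7.4, 5.7, 2.9, 2.0]) = 7.4
S (sum of others) = 18 - 7.4 = 10.6
min_reach = max(0, 7.4 - 10.6) = max(0, -3.2) = 0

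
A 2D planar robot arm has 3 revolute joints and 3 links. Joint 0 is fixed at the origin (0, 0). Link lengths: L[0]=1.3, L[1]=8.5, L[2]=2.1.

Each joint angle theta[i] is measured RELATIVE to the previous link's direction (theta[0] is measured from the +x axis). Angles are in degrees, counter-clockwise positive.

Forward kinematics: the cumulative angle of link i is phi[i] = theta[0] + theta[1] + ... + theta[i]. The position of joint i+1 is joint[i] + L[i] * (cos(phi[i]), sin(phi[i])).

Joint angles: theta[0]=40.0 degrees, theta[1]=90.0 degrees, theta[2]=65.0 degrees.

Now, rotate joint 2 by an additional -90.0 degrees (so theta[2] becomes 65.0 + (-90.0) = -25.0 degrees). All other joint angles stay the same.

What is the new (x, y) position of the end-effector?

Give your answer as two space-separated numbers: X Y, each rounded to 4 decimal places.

Answer: -5.0114 9.3754

Derivation:
joint[0] = (0.0000, 0.0000)  (base)
link 0: phi[0] = 40 = 40 deg
  cos(40 deg) = 0.7660, sin(40 deg) = 0.6428
  joint[1] = (0.0000, 0.0000) + 1.3 * (0.7660, 0.6428) = (0.0000 + 0.9959, 0.0000 + 0.8356) = (0.9959, 0.8356)
link 1: phi[1] = 40 + 90 = 130 deg
  cos(130 deg) = -0.6428, sin(130 deg) = 0.7660
  joint[2] = (0.9959, 0.8356) + 8.5 * (-0.6428, 0.7660) = (0.9959 + -5.4637, 0.8356 + 6.5114) = (-4.4678, 7.3470)
link 2: phi[2] = 40 + 90 + -25 = 105 deg
  cos(105 deg) = -0.2588, sin(105 deg) = 0.9659
  joint[3] = (-4.4678, 7.3470) + 2.1 * (-0.2588, 0.9659) = (-4.4678 + -0.5435, 7.3470 + 2.0284) = (-5.0114, 9.3754)
End effector: (-5.0114, 9.3754)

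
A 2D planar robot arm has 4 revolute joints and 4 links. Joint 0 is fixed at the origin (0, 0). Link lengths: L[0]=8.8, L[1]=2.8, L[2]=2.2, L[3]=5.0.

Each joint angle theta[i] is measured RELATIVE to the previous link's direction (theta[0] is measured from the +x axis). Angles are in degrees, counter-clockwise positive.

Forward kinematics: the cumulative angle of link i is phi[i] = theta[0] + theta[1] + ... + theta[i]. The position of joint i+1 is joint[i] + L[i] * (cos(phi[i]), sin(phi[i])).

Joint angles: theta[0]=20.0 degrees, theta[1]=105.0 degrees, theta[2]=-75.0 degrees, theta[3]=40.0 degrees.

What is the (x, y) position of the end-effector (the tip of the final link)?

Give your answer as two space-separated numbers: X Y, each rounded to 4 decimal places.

Answer: 8.0774 11.9887

Derivation:
joint[0] = (0.0000, 0.0000)  (base)
link 0: phi[0] = 20 = 20 deg
  cos(20 deg) = 0.9397, sin(20 deg) = 0.3420
  joint[1] = (0.0000, 0.0000) + 8.8 * (0.9397, 0.3420) = (0.0000 + 8.2693, 0.0000 + 3.0098) = (8.2693, 3.0098)
link 1: phi[1] = 20 + 105 = 125 deg
  cos(125 deg) = -0.5736, sin(125 deg) = 0.8192
  joint[2] = (8.2693, 3.0098) + 2.8 * (-0.5736, 0.8192) = (8.2693 + -1.6060, 3.0098 + 2.2936) = (6.6633, 5.3034)
link 2: phi[2] = 20 + 105 + -75 = 50 deg
  cos(50 deg) = 0.6428, sin(50 deg) = 0.7660
  joint[3] = (6.6633, 5.3034) + 2.2 * (0.6428, 0.7660) = (6.6633 + 1.4141, 5.3034 + 1.6853) = (8.0774, 6.9887)
link 3: phi[3] = 20 + 105 + -75 + 40 = 90 deg
  cos(90 deg) = 0.0000, sin(90 deg) = 1.0000
  joint[4] = (8.0774, 6.9887) + 5 * (0.0000, 1.0000) = (8.0774 + 0.0000, 6.9887 + 5.0000) = (8.0774, 11.9887)
End effector: (8.0774, 11.9887)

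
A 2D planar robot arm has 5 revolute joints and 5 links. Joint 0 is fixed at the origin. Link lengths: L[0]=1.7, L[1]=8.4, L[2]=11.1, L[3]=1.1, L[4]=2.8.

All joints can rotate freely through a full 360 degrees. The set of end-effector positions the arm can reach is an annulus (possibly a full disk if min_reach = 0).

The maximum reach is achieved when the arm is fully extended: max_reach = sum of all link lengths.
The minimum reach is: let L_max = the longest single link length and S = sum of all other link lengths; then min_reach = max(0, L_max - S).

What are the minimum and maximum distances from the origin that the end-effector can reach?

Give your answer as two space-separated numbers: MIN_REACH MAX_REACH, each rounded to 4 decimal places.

Answer: 0.0000 25.1000

Derivation:
Link lengths: [1.7, 8.4, 11.1, 1.1, 2.8]
max_reach = 1.7 + 8.4 + 11.1 + 1.1 + 2.8 = 25.1
L_max = max([1.7, 8.4, 11.1, 1.1, 2.8]) = 11.1
S (sum of others) = 25.1 - 11.1 = 14
min_reach = max(0, 11.1 - 14) = max(0, -2.9) = 0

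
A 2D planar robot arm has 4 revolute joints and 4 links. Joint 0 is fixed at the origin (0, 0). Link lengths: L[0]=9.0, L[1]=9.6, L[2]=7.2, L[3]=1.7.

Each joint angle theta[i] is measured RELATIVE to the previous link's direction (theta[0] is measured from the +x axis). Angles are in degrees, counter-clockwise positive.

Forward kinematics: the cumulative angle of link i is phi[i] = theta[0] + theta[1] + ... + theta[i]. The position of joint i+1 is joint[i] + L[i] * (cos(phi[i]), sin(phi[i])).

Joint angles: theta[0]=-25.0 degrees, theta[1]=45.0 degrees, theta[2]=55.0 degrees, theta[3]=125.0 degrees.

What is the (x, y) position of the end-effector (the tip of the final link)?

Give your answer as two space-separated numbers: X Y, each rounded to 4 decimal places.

Answer: 17.4438 5.8531

Derivation:
joint[0] = (0.0000, 0.0000)  (base)
link 0: phi[0] = -25 = -25 deg
  cos(-25 deg) = 0.9063, sin(-25 deg) = -0.4226
  joint[1] = (0.0000, 0.0000) + 9 * (0.9063, -0.4226) = (0.0000 + 8.1568, 0.0000 + -3.8036) = (8.1568, -3.8036)
link 1: phi[1] = -25 + 45 = 20 deg
  cos(20 deg) = 0.9397, sin(20 deg) = 0.3420
  joint[2] = (8.1568, -3.8036) + 9.6 * (0.9397, 0.3420) = (8.1568 + 9.0210, -3.8036 + 3.2834) = (17.1778, -0.5202)
link 2: phi[2] = -25 + 45 + 55 = 75 deg
  cos(75 deg) = 0.2588, sin(75 deg) = 0.9659
  joint[3] = (17.1778, -0.5202) + 7.2 * (0.2588, 0.9659) = (17.1778 + 1.8635, -0.5202 + 6.9547) = (19.0413, 6.4345)
link 3: phi[3] = -25 + 45 + 55 + 125 = 200 deg
  cos(200 deg) = -0.9397, sin(200 deg) = -0.3420
  joint[4] = (19.0413, 6.4345) + 1.7 * (-0.9397, -0.3420) = (19.0413 + -1.5975, 6.4345 + -0.5814) = (17.4438, 5.8531)
End effector: (17.4438, 5.8531)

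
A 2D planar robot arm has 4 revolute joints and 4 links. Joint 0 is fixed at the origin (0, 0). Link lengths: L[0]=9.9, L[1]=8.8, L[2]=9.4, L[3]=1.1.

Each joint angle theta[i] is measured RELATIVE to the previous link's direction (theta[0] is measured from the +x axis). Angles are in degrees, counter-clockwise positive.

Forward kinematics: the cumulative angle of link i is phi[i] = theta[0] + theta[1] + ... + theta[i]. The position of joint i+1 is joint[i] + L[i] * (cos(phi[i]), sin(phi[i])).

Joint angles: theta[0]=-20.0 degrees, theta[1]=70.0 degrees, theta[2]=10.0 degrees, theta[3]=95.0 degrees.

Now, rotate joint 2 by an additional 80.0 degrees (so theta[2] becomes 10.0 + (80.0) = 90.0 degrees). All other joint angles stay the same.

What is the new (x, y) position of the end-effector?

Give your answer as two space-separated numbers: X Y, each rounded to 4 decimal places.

joint[0] = (0.0000, 0.0000)  (base)
link 0: phi[0] = -20 = -20 deg
  cos(-20 deg) = 0.9397, sin(-20 deg) = -0.3420
  joint[1] = (0.0000, 0.0000) + 9.9 * (0.9397, -0.3420) = (0.0000 + 9.3030, 0.0000 + -3.3860) = (9.3030, -3.3860)
link 1: phi[1] = -20 + 70 = 50 deg
  cos(50 deg) = 0.6428, sin(50 deg) = 0.7660
  joint[2] = (9.3030, -3.3860) + 8.8 * (0.6428, 0.7660) = (9.3030 + 5.6565, -3.3860 + 6.7412) = (14.9595, 3.3552)
link 2: phi[2] = -20 + 70 + 90 = 140 deg
  cos(140 deg) = -0.7660, sin(140 deg) = 0.6428
  joint[3] = (14.9595, 3.3552) + 9.4 * (-0.7660, 0.6428) = (14.9595 + -7.2008, 3.3552 + 6.0422) = (7.7587, 9.3974)
link 3: phi[3] = -20 + 70 + 90 + 95 = 235 deg
  cos(235 deg) = -0.5736, sin(235 deg) = -0.8192
  joint[4] = (7.7587, 9.3974) + 1.1 * (-0.5736, -0.8192) = (7.7587 + -0.6309, 9.3974 + -0.9011) = (7.1277, 8.4963)
End effector: (7.1277, 8.4963)

Answer: 7.1277 8.4963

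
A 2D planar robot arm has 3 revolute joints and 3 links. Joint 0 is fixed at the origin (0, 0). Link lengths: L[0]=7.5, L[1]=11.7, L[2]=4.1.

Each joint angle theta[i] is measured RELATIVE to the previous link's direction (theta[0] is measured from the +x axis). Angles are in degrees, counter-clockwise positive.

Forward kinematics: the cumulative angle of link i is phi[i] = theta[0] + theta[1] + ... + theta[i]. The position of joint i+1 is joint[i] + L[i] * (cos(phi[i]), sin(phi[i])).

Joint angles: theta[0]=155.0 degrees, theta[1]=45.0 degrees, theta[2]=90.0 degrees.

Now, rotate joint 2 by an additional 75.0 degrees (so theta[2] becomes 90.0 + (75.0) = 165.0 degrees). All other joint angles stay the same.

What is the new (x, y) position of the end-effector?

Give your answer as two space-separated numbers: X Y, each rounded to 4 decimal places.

joint[0] = (0.0000, 0.0000)  (base)
link 0: phi[0] = 155 = 155 deg
  cos(155 deg) = -0.9063, sin(155 deg) = 0.4226
  joint[1] = (0.0000, 0.0000) + 7.5 * (-0.9063, 0.4226) = (0.0000 + -6.7973, 0.0000 + 3.1696) = (-6.7973, 3.1696)
link 1: phi[1] = 155 + 45 = 200 deg
  cos(200 deg) = -0.9397, sin(200 deg) = -0.3420
  joint[2] = (-6.7973, 3.1696) + 11.7 * (-0.9397, -0.3420) = (-6.7973 + -10.9944, 3.1696 + -4.0016) = (-17.7917, -0.8320)
link 2: phi[2] = 155 + 45 + 165 = 365 deg
  cos(365 deg) = 0.9962, sin(365 deg) = 0.0872
  joint[3] = (-17.7917, -0.8320) + 4.1 * (0.9962, 0.0872) = (-17.7917 + 4.0844, -0.8320 + 0.3573) = (-13.7073, -0.4747)
End effector: (-13.7073, -0.4747)

Answer: -13.7073 -0.4747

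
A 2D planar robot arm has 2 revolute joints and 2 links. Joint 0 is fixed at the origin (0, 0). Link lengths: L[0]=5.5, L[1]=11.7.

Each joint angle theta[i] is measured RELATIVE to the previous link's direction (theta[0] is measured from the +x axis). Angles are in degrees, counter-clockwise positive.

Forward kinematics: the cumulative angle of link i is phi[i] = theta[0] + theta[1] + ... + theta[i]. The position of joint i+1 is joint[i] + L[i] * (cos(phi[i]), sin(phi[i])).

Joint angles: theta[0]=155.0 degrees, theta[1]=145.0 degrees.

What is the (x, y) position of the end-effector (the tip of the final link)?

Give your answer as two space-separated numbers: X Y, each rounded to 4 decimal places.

Answer: 0.8653 -7.8081

Derivation:
joint[0] = (0.0000, 0.0000)  (base)
link 0: phi[0] = 155 = 155 deg
  cos(155 deg) = -0.9063, sin(155 deg) = 0.4226
  joint[1] = (0.0000, 0.0000) + 5.5 * (-0.9063, 0.4226) = (0.0000 + -4.9847, 0.0000 + 2.3244) = (-4.9847, 2.3244)
link 1: phi[1] = 155 + 145 = 300 deg
  cos(300 deg) = 0.5000, sin(300 deg) = -0.8660
  joint[2] = (-4.9847, 2.3244) + 11.7 * (0.5000, -0.8660) = (-4.9847 + 5.8500, 2.3244 + -10.1325) = (0.8653, -7.8081)
End effector: (0.8653, -7.8081)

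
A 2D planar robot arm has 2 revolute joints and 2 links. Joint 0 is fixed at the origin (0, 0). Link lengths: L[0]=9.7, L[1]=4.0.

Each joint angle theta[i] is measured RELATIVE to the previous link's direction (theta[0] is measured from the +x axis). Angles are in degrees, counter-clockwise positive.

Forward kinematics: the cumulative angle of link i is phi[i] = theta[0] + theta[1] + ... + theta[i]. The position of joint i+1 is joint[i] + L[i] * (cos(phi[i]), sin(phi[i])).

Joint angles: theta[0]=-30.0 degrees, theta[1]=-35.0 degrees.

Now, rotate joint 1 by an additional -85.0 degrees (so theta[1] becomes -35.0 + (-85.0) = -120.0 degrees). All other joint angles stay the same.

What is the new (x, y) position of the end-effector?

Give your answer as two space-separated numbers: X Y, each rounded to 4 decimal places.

joint[0] = (0.0000, 0.0000)  (base)
link 0: phi[0] = -30 = -30 deg
  cos(-30 deg) = 0.8660, sin(-30 deg) = -0.5000
  joint[1] = (0.0000, 0.0000) + 9.7 * (0.8660, -0.5000) = (0.0000 + 8.4004, 0.0000 + -4.8500) = (8.4004, -4.8500)
link 1: phi[1] = -30 + -120 = -150 deg
  cos(-150 deg) = -0.8660, sin(-150 deg) = -0.5000
  joint[2] = (8.4004, -4.8500) + 4 * (-0.8660, -0.5000) = (8.4004 + -3.4641, -4.8500 + -2.0000) = (4.9363, -6.8500)
End effector: (4.9363, -6.8500)

Answer: 4.9363 -6.8500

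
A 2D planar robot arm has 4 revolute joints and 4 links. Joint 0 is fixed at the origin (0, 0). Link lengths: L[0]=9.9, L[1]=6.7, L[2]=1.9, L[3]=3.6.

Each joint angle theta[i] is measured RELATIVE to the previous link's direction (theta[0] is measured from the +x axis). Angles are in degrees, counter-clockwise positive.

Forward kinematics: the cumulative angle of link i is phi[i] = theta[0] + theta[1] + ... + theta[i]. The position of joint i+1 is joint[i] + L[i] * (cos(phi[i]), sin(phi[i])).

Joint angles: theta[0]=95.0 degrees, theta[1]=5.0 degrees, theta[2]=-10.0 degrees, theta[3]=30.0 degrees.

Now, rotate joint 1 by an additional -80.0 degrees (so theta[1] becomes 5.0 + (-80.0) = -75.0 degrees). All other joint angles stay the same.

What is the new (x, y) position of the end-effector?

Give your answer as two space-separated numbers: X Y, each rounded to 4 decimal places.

joint[0] = (0.0000, 0.0000)  (base)
link 0: phi[0] = 95 = 95 deg
  cos(95 deg) = -0.0872, sin(95 deg) = 0.9962
  joint[1] = (0.0000, 0.0000) + 9.9 * (-0.0872, 0.9962) = (0.0000 + -0.8628, 0.0000 + 9.8623) = (-0.8628, 9.8623)
link 1: phi[1] = 95 + -75 = 20 deg
  cos(20 deg) = 0.9397, sin(20 deg) = 0.3420
  joint[2] = (-0.8628, 9.8623) + 6.7 * (0.9397, 0.3420) = (-0.8628 + 6.2959, 9.8623 + 2.2915) = (5.4331, 12.1539)
link 2: phi[2] = 95 + -75 + -10 = 10 deg
  cos(10 deg) = 0.9848, sin(10 deg) = 0.1736
  joint[3] = (5.4331, 12.1539) + 1.9 * (0.9848, 0.1736) = (5.4331 + 1.8711, 12.1539 + 0.3299) = (7.3042, 12.4838)
link 3: phi[3] = 95 + -75 + -10 + 30 = 40 deg
  cos(40 deg) = 0.7660, sin(40 deg) = 0.6428
  joint[4] = (7.3042, 12.4838) + 3.6 * (0.7660, 0.6428) = (7.3042 + 2.7578, 12.4838 + 2.3140) = (10.0620, 14.7978)
End effector: (10.0620, 14.7978)

Answer: 10.0620 14.7978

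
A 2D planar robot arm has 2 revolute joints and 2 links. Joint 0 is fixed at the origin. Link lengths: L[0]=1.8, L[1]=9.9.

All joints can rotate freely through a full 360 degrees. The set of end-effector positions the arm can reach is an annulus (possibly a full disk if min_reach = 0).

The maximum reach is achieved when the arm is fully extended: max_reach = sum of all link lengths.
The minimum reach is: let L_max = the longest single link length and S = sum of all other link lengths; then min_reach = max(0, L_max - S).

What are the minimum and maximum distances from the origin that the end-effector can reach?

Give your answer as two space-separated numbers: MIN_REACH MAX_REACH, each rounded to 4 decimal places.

Answer: 8.1000 11.7000

Derivation:
Link lengths: [1.8, 9.9]
max_reach = 1.8 + 9.9 = 11.7
L_max = max([1.8, 9.9]) = 9.9
S (sum of others) = 11.7 - 9.9 = 1.8
min_reach = max(0, 9.9 - 1.8) = max(0, 8.1) = 8.1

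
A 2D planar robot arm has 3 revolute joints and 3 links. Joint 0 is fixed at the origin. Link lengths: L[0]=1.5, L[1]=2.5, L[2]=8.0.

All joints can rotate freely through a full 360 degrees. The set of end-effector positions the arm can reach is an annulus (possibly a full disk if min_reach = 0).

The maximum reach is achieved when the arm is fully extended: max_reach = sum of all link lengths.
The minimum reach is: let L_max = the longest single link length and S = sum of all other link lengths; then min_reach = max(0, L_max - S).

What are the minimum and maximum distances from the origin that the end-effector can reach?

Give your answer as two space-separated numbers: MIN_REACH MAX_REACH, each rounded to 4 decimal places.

Link lengths: [1.5, 2.5, 8.0]
max_reach = 1.5 + 2.5 + 8 = 12
L_max = max([1.5, 2.5, 8.0]) = 8
S (sum of others) = 12 - 8 = 4
min_reach = max(0, 8 - 4) = max(0, 4) = 4

Answer: 4.0000 12.0000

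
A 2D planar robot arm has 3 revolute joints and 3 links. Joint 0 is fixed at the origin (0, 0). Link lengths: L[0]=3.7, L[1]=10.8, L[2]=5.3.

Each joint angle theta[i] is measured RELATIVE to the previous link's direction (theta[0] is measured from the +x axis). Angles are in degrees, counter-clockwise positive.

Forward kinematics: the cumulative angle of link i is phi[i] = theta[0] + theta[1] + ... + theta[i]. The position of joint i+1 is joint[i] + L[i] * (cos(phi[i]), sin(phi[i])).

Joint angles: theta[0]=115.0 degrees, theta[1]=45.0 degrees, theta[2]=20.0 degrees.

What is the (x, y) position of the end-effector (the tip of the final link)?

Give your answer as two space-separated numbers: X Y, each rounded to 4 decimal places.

Answer: -17.0124 7.0472

Derivation:
joint[0] = (0.0000, 0.0000)  (base)
link 0: phi[0] = 115 = 115 deg
  cos(115 deg) = -0.4226, sin(115 deg) = 0.9063
  joint[1] = (0.0000, 0.0000) + 3.7 * (-0.4226, 0.9063) = (0.0000 + -1.5637, 0.0000 + 3.3533) = (-1.5637, 3.3533)
link 1: phi[1] = 115 + 45 = 160 deg
  cos(160 deg) = -0.9397, sin(160 deg) = 0.3420
  joint[2] = (-1.5637, 3.3533) + 10.8 * (-0.9397, 0.3420) = (-1.5637 + -10.1487, 3.3533 + 3.6938) = (-11.7124, 7.0472)
link 2: phi[2] = 115 + 45 + 20 = 180 deg
  cos(180 deg) = -1.0000, sin(180 deg) = 0.0000
  joint[3] = (-11.7124, 7.0472) + 5.3 * (-1.0000, 0.0000) = (-11.7124 + -5.3000, 7.0472 + 0.0000) = (-17.0124, 7.0472)
End effector: (-17.0124, 7.0472)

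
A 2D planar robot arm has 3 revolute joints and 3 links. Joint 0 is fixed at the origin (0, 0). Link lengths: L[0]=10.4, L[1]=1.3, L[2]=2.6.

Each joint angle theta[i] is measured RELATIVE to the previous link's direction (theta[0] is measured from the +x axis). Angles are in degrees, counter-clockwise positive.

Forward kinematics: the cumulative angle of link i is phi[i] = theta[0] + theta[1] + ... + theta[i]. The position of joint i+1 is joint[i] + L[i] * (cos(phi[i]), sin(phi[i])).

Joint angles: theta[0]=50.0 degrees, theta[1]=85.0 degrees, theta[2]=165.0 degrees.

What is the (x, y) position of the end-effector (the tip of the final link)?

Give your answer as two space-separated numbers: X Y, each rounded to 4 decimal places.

joint[0] = (0.0000, 0.0000)  (base)
link 0: phi[0] = 50 = 50 deg
  cos(50 deg) = 0.6428, sin(50 deg) = 0.7660
  joint[1] = (0.0000, 0.0000) + 10.4 * (0.6428, 0.7660) = (0.0000 + 6.6850, 0.0000 + 7.9669) = (6.6850, 7.9669)
link 1: phi[1] = 50 + 85 = 135 deg
  cos(135 deg) = -0.7071, sin(135 deg) = 0.7071
  joint[2] = (6.6850, 7.9669) + 1.3 * (-0.7071, 0.7071) = (6.6850 + -0.9192, 7.9669 + 0.9192) = (5.7658, 8.8861)
link 2: phi[2] = 50 + 85 + 165 = 300 deg
  cos(300 deg) = 0.5000, sin(300 deg) = -0.8660
  joint[3] = (5.7658, 8.8861) + 2.6 * (0.5000, -0.8660) = (5.7658 + 1.3000, 8.8861 + -2.2517) = (7.0658, 6.6344)
End effector: (7.0658, 6.6344)

Answer: 7.0658 6.6344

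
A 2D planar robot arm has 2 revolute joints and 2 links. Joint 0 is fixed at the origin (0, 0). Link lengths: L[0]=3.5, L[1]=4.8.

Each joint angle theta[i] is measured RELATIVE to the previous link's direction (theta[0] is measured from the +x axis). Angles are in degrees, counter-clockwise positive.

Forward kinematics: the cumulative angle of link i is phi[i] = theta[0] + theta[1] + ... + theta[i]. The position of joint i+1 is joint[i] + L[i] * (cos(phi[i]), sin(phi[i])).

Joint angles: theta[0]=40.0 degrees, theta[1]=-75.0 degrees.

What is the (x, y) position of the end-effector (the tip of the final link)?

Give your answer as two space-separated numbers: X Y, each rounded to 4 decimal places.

joint[0] = (0.0000, 0.0000)  (base)
link 0: phi[0] = 40 = 40 deg
  cos(40 deg) = 0.7660, sin(40 deg) = 0.6428
  joint[1] = (0.0000, 0.0000) + 3.5 * (0.7660, 0.6428) = (0.0000 + 2.6812, 0.0000 + 2.2498) = (2.6812, 2.2498)
link 1: phi[1] = 40 + -75 = -35 deg
  cos(-35 deg) = 0.8192, sin(-35 deg) = -0.5736
  joint[2] = (2.6812, 2.2498) + 4.8 * (0.8192, -0.5736) = (2.6812 + 3.9319, 2.2498 + -2.7532) = (6.6131, -0.5034)
End effector: (6.6131, -0.5034)

Answer: 6.6131 -0.5034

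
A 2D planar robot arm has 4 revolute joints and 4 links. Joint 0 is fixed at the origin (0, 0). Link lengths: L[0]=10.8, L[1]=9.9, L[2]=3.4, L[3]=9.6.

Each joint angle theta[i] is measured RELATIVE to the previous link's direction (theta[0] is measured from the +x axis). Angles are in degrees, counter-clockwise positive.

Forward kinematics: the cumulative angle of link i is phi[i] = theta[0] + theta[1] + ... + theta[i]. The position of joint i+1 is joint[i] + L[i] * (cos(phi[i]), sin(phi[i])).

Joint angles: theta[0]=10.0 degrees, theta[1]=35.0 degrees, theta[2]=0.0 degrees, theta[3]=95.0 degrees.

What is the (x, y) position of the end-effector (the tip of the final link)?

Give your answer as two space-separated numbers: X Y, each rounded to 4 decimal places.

joint[0] = (0.0000, 0.0000)  (base)
link 0: phi[0] = 10 = 10 deg
  cos(10 deg) = 0.9848, sin(10 deg) = 0.1736
  joint[1] = (0.0000, 0.0000) + 10.8 * (0.9848, 0.1736) = (0.0000 + 10.6359, 0.0000 + 1.8754) = (10.6359, 1.8754)
link 1: phi[1] = 10 + 35 = 45 deg
  cos(45 deg) = 0.7071, sin(45 deg) = 0.7071
  joint[2] = (10.6359, 1.8754) + 9.9 * (0.7071, 0.7071) = (10.6359 + 7.0004, 1.8754 + 7.0004) = (17.6363, 8.8758)
link 2: phi[2] = 10 + 35 + 0 = 45 deg
  cos(45 deg) = 0.7071, sin(45 deg) = 0.7071
  joint[3] = (17.6363, 8.8758) + 3.4 * (0.7071, 0.7071) = (17.6363 + 2.4042, 8.8758 + 2.4042) = (20.0404, 11.2799)
link 3: phi[3] = 10 + 35 + 0 + 95 = 140 deg
  cos(140 deg) = -0.7660, sin(140 deg) = 0.6428
  joint[4] = (20.0404, 11.2799) + 9.6 * (-0.7660, 0.6428) = (20.0404 + -7.3540, 11.2799 + 6.1708) = (12.6864, 17.4507)
End effector: (12.6864, 17.4507)

Answer: 12.6864 17.4507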